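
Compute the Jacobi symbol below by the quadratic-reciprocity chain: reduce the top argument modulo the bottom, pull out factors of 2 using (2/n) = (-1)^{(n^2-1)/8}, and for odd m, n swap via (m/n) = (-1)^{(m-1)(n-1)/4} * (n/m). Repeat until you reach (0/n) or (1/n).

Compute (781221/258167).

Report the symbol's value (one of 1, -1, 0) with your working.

0

(781221/258167) = (6720/258167)   [reduce mod 258167]
6720 = 2^6·105; (2/258167) = +1 since 258167 mod 8 = 7, so (6720/258167) = (+1)^6·(105/258167); sign now +1
reciprocity: (105/258167) = +1·(258167/105) since 105 mod 4 = 1, 258167 mod 4 = 3; sign now +1
(258167/105) = (77/105)   [reduce mod 105]
reciprocity: (77/105) = +1·(105/77) since 77 mod 4 = 1, 105 mod 4 = 1; sign now +1
(105/77) = (28/77)   [reduce mod 77]
28 = 2^2·7; (2/77) = -1 since 77 mod 8 = 5, so (28/77) = (-1)^2·(7/77); sign now +1
reciprocity: (7/77) = +1·(77/7) since 7 mod 4 = 3, 77 mod 4 = 1; sign now +1
(77/7) = (0/7)   [reduce mod 7]
(0/7) = 0   [gcd(a, n) > 1]; final value = 0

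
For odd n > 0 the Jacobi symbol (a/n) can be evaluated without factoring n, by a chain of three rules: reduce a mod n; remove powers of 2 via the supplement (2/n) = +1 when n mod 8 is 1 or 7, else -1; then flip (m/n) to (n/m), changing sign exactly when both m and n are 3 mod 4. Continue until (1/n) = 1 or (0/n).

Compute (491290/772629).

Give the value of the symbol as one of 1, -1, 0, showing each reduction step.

-1

491290 = 2^1·245645; (2/772629) = -1 since 772629 mod 8 = 5, so (491290/772629) = (-1)^1·(245645/772629); sign now -1
reciprocity: (245645/772629) = +1·(772629/245645) since 245645 mod 4 = 1, 772629 mod 4 = 1; sign now -1
(772629/245645) = (35694/245645)   [reduce mod 245645]
35694 = 2^1·17847; (2/245645) = -1 since 245645 mod 8 = 5, so (35694/245645) = (-1)^1·(17847/245645); sign now +1
reciprocity: (17847/245645) = +1·(245645/17847) since 17847 mod 4 = 3, 245645 mod 4 = 1; sign now +1
(245645/17847) = (13634/17847)   [reduce mod 17847]
13634 = 2^1·6817; (2/17847) = +1 since 17847 mod 8 = 7, so (13634/17847) = (+1)^1·(6817/17847); sign now +1
reciprocity: (6817/17847) = +1·(17847/6817) since 6817 mod 4 = 1, 17847 mod 4 = 3; sign now +1
(17847/6817) = (4213/6817)   [reduce mod 6817]
reciprocity: (4213/6817) = +1·(6817/4213) since 4213 mod 4 = 1, 6817 mod 4 = 1; sign now +1
(6817/4213) = (2604/4213)   [reduce mod 4213]
2604 = 2^2·651; (2/4213) = -1 since 4213 mod 8 = 5, so (2604/4213) = (-1)^2·(651/4213); sign now +1
reciprocity: (651/4213) = +1·(4213/651) since 651 mod 4 = 3, 4213 mod 4 = 1; sign now +1
(4213/651) = (307/651)   [reduce mod 651]
reciprocity: (307/651) = -1·(651/307) since 307 mod 4 = 3, 651 mod 4 = 3; sign now -1
(651/307) = (37/307)   [reduce mod 307]
reciprocity: (37/307) = +1·(307/37) since 37 mod 4 = 1, 307 mod 4 = 3; sign now -1
(307/37) = (11/37)   [reduce mod 37]
reciprocity: (11/37) = +1·(37/11) since 11 mod 4 = 3, 37 mod 4 = 1; sign now -1
(37/11) = (4/11)   [reduce mod 11]
4 = 2^2·1; (2/11) = -1 since 11 mod 8 = 3, so (4/11) = (-1)^2·(1/11); sign now -1
(1/11) = 1; final value = sign = -1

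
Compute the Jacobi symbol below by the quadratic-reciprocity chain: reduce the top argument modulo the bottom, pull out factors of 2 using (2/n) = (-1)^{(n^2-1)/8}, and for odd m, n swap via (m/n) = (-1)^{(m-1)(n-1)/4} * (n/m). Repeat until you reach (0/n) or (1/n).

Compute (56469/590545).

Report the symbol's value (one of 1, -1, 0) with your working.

flip (56469/590545) -> (590545/56469): both odd, 56469 mod 4 = 1, 590545 mod 4 = 1, so the flip contributes +1; sign now +1
(590545/56469): 590545 mod 56469 = 25855, so (590545/56469) = (25855/56469)
flip (25855/56469) -> (56469/25855): both odd, 25855 mod 4 = 3, 56469 mod 4 = 1, so the flip contributes +1; sign now +1
(56469/25855): 56469 mod 25855 = 4759, so (56469/25855) = (4759/25855)
flip (4759/25855) -> (25855/4759): both odd, 4759 mod 4 = 3, 25855 mod 4 = 3, so the flip contributes -1; sign now -1
(25855/4759): 25855 mod 4759 = 2060, so (25855/4759) = (2060/4759)
factor out 2^2: 2060 = 2^2·515; with 4759 mod 8 = 7, (2/4759) = +1; sign now -1; continue with (515/4759)
flip (515/4759) -> (4759/515): both odd, 515 mod 4 = 3, 4759 mod 4 = 3, so the flip contributes -1; sign now +1
(4759/515): 4759 mod 515 = 124, so (4759/515) = (124/515)
factor out 2^2: 124 = 2^2·31; with 515 mod 8 = 3, (2/515) = -1; sign now +1; continue with (31/515)
flip (31/515) -> (515/31): both odd, 31 mod 4 = 3, 515 mod 4 = 3, so the flip contributes -1; sign now -1
(515/31): 515 mod 31 = 19, so (515/31) = (19/31)
flip (19/31) -> (31/19): both odd, 19 mod 4 = 3, 31 mod 4 = 3, so the flip contributes -1; sign now +1
(31/19): 31 mod 19 = 12, so (31/19) = (12/19)
factor out 2^2: 12 = 2^2·3; with 19 mod 8 = 3, (2/19) = -1; sign now +1; continue with (3/19)
flip (3/19) -> (19/3): both odd, 3 mod 4 = 3, 19 mod 4 = 3, so the flip contributes -1; sign now -1
(19/3): 19 mod 3 = 1, so (19/3) = (1/3)
reached (1/3) = 1, so the symbol is -1

-1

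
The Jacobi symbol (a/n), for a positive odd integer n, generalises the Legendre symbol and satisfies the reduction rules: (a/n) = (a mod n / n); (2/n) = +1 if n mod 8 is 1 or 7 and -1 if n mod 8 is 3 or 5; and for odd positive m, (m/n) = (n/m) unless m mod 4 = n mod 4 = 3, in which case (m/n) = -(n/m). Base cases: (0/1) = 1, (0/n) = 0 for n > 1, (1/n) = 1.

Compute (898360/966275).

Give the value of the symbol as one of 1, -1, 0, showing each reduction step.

0

898360 = 2^3·112295; (2/966275) = -1 since 966275 mod 8 = 3, so (898360/966275) = (-1)^3·(112295/966275); sign now -1
reciprocity: (112295/966275) = -1·(966275/112295) since 112295 mod 4 = 3, 966275 mod 4 = 3; sign now +1
(966275/112295) = (67915/112295)   [reduce mod 112295]
reciprocity: (67915/112295) = -1·(112295/67915) since 67915 mod 4 = 3, 112295 mod 4 = 3; sign now -1
(112295/67915) = (44380/67915)   [reduce mod 67915]
44380 = 2^2·11095; (2/67915) = -1 since 67915 mod 8 = 3, so (44380/67915) = (-1)^2·(11095/67915); sign now -1
reciprocity: (11095/67915) = -1·(67915/11095) since 11095 mod 4 = 3, 67915 mod 4 = 3; sign now +1
(67915/11095) = (1345/11095)   [reduce mod 11095]
reciprocity: (1345/11095) = +1·(11095/1345) since 1345 mod 4 = 1, 11095 mod 4 = 3; sign now +1
(11095/1345) = (335/1345)   [reduce mod 1345]
reciprocity: (335/1345) = +1·(1345/335) since 335 mod 4 = 3, 1345 mod 4 = 1; sign now +1
(1345/335) = (5/335)   [reduce mod 335]
reciprocity: (5/335) = +1·(335/5) since 5 mod 4 = 1, 335 mod 4 = 3; sign now +1
(335/5) = (0/5)   [reduce mod 5]
(0/5) = 0   [gcd(a, n) > 1]; final value = 0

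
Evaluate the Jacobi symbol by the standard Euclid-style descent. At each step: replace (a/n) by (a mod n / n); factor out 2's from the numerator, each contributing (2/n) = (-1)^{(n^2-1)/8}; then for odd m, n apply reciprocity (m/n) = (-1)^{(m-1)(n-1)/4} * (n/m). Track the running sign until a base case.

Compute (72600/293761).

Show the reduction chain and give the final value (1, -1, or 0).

1

72600 = 2^3·9075; (2/293761) = +1 since 293761 mod 8 = 1, so (72600/293761) = (+1)^3·(9075/293761); sign now +1
reciprocity: (9075/293761) = +1·(293761/9075) since 9075 mod 4 = 3, 293761 mod 4 = 1; sign now +1
(293761/9075) = (3361/9075)   [reduce mod 9075]
reciprocity: (3361/9075) = +1·(9075/3361) since 3361 mod 4 = 1, 9075 mod 4 = 3; sign now +1
(9075/3361) = (2353/3361)   [reduce mod 3361]
reciprocity: (2353/3361) = +1·(3361/2353) since 2353 mod 4 = 1, 3361 mod 4 = 1; sign now +1
(3361/2353) = (1008/2353)   [reduce mod 2353]
1008 = 2^4·63; (2/2353) = +1 since 2353 mod 8 = 1, so (1008/2353) = (+1)^4·(63/2353); sign now +1
reciprocity: (63/2353) = +1·(2353/63) since 63 mod 4 = 3, 2353 mod 4 = 1; sign now +1
(2353/63) = (22/63)   [reduce mod 63]
22 = 2^1·11; (2/63) = +1 since 63 mod 8 = 7, so (22/63) = (+1)^1·(11/63); sign now +1
reciprocity: (11/63) = -1·(63/11) since 11 mod 4 = 3, 63 mod 4 = 3; sign now -1
(63/11) = (8/11)   [reduce mod 11]
8 = 2^3·1; (2/11) = -1 since 11 mod 8 = 3, so (8/11) = (-1)^3·(1/11); sign now +1
(1/11) = 1; final value = sign = +1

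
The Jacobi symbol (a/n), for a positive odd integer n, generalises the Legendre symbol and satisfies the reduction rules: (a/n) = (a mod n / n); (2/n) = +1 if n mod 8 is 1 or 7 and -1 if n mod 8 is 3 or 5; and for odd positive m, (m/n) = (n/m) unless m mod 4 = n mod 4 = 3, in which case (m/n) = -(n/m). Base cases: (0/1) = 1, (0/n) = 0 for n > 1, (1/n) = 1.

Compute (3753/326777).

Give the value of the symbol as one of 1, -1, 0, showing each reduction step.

flip (3753/326777) -> (326777/3753): both odd, 3753 mod 4 = 1, 326777 mod 4 = 1, so the flip contributes +1; sign now +1
(326777/3753): 326777 mod 3753 = 266, so (326777/3753) = (266/3753)
factor out 2^1: 266 = 2^1·133; with 3753 mod 8 = 1, (2/3753) = +1; sign now +1; continue with (133/3753)
flip (133/3753) -> (3753/133): both odd, 133 mod 4 = 1, 3753 mod 4 = 1, so the flip contributes +1; sign now +1
(3753/133): 3753 mod 133 = 29, so (3753/133) = (29/133)
flip (29/133) -> (133/29): both odd, 29 mod 4 = 1, 133 mod 4 = 1, so the flip contributes +1; sign now +1
(133/29): 133 mod 29 = 17, so (133/29) = (17/29)
flip (17/29) -> (29/17): both odd, 17 mod 4 = 1, 29 mod 4 = 1, so the flip contributes +1; sign now +1
(29/17): 29 mod 17 = 12, so (29/17) = (12/17)
factor out 2^2: 12 = 2^2·3; with 17 mod 8 = 1, (2/17) = +1; sign now +1; continue with (3/17)
flip (3/17) -> (17/3): both odd, 3 mod 4 = 3, 17 mod 4 = 1, so the flip contributes +1; sign now +1
(17/3): 17 mod 3 = 2, so (17/3) = (2/3)
factor out 2^1: 2 = 2^1·1; with 3 mod 8 = 3, (2/3) = -1; sign now -1; continue with (1/3)
reached (1/3) = 1, so the symbol is -1

-1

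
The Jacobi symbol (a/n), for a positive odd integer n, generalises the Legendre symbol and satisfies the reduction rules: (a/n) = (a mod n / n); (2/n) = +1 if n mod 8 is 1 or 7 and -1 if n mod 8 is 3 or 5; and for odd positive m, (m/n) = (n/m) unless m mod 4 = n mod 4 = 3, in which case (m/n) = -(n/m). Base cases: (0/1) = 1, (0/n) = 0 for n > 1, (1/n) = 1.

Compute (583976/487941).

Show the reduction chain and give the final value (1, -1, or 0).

(583976/487941) = (96035/487941)   [reduce mod 487941]
reciprocity: (96035/487941) = +1·(487941/96035) since 96035 mod 4 = 3, 487941 mod 4 = 1; sign now +1
(487941/96035) = (7766/96035)   [reduce mod 96035]
7766 = 2^1·3883; (2/96035) = -1 since 96035 mod 8 = 3, so (7766/96035) = (-1)^1·(3883/96035); sign now -1
reciprocity: (3883/96035) = -1·(96035/3883) since 3883 mod 4 = 3, 96035 mod 4 = 3; sign now +1
(96035/3883) = (2843/3883)   [reduce mod 3883]
reciprocity: (2843/3883) = -1·(3883/2843) since 2843 mod 4 = 3, 3883 mod 4 = 3; sign now -1
(3883/2843) = (1040/2843)   [reduce mod 2843]
1040 = 2^4·65; (2/2843) = -1 since 2843 mod 8 = 3, so (1040/2843) = (-1)^4·(65/2843); sign now -1
reciprocity: (65/2843) = +1·(2843/65) since 65 mod 4 = 1, 2843 mod 4 = 3; sign now -1
(2843/65) = (48/65)   [reduce mod 65]
48 = 2^4·3; (2/65) = +1 since 65 mod 8 = 1, so (48/65) = (+1)^4·(3/65); sign now -1
reciprocity: (3/65) = +1·(65/3) since 3 mod 4 = 3, 65 mod 4 = 1; sign now -1
(65/3) = (2/3)   [reduce mod 3]
2 = 2^1·1; (2/3) = -1 since 3 mod 8 = 3, so (2/3) = (-1)^1·(1/3); sign now +1
(1/3) = 1; final value = sign = +1

1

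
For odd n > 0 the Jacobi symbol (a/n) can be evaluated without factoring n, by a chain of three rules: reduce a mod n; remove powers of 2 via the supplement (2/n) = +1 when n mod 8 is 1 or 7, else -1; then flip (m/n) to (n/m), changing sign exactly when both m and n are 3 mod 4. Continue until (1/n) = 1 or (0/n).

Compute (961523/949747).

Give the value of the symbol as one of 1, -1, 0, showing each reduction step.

(961523/949747): 961523 mod 949747 = 11776, so (961523/949747) = (11776/949747)
factor out 2^9: 11776 = 2^9·23; with 949747 mod 8 = 3, (2/949747) = -1; sign now -1; continue with (23/949747)
flip (23/949747) -> (949747/23): both odd, 23 mod 4 = 3, 949747 mod 4 = 3, so the flip contributes -1; sign now +1
(949747/23): 949747 mod 23 = 8, so (949747/23) = (8/23)
factor out 2^3: 8 = 2^3·1; with 23 mod 8 = 7, (2/23) = +1; sign now +1; continue with (1/23)
reached (1/23) = 1, so the symbol is +1

1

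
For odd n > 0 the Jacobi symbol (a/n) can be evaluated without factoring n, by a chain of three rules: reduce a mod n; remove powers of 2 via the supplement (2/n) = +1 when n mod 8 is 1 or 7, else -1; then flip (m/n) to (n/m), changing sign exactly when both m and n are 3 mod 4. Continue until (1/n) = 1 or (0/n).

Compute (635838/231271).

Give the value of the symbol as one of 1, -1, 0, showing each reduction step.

(635838/231271) = (173296/231271)   [reduce mod 231271]
173296 = 2^4·10831; (2/231271) = +1 since 231271 mod 8 = 7, so (173296/231271) = (+1)^4·(10831/231271); sign now +1
reciprocity: (10831/231271) = -1·(231271/10831) since 10831 mod 4 = 3, 231271 mod 4 = 3; sign now -1
(231271/10831) = (3820/10831)   [reduce mod 10831]
3820 = 2^2·955; (2/10831) = +1 since 10831 mod 8 = 7, so (3820/10831) = (+1)^2·(955/10831); sign now -1
reciprocity: (955/10831) = -1·(10831/955) since 955 mod 4 = 3, 10831 mod 4 = 3; sign now +1
(10831/955) = (326/955)   [reduce mod 955]
326 = 2^1·163; (2/955) = -1 since 955 mod 8 = 3, so (326/955) = (-1)^1·(163/955); sign now -1
reciprocity: (163/955) = -1·(955/163) since 163 mod 4 = 3, 955 mod 4 = 3; sign now +1
(955/163) = (140/163)   [reduce mod 163]
140 = 2^2·35; (2/163) = -1 since 163 mod 8 = 3, so (140/163) = (-1)^2·(35/163); sign now +1
reciprocity: (35/163) = -1·(163/35) since 35 mod 4 = 3, 163 mod 4 = 3; sign now -1
(163/35) = (23/35)   [reduce mod 35]
reciprocity: (23/35) = -1·(35/23) since 23 mod 4 = 3, 35 mod 4 = 3; sign now +1
(35/23) = (12/23)   [reduce mod 23]
12 = 2^2·3; (2/23) = +1 since 23 mod 8 = 7, so (12/23) = (+1)^2·(3/23); sign now +1
reciprocity: (3/23) = -1·(23/3) since 3 mod 4 = 3, 23 mod 4 = 3; sign now -1
(23/3) = (2/3)   [reduce mod 3]
2 = 2^1·1; (2/3) = -1 since 3 mod 8 = 3, so (2/3) = (-1)^1·(1/3); sign now +1
(1/3) = 1; final value = sign = +1

1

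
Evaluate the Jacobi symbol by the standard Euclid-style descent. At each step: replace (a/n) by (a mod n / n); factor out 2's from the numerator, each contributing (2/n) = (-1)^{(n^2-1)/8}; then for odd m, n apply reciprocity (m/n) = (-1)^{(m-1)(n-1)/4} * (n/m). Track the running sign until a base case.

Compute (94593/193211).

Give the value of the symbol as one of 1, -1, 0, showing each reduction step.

-1

reciprocity: (94593/193211) = +1·(193211/94593) since 94593 mod 4 = 1, 193211 mod 4 = 3; sign now +1
(193211/94593) = (4025/94593)   [reduce mod 94593]
reciprocity: (4025/94593) = +1·(94593/4025) since 4025 mod 4 = 1, 94593 mod 4 = 1; sign now +1
(94593/4025) = (2018/4025)   [reduce mod 4025]
2018 = 2^1·1009; (2/4025) = +1 since 4025 mod 8 = 1, so (2018/4025) = (+1)^1·(1009/4025); sign now +1
reciprocity: (1009/4025) = +1·(4025/1009) since 1009 mod 4 = 1, 4025 mod 4 = 1; sign now +1
(4025/1009) = (998/1009)   [reduce mod 1009]
998 = 2^1·499; (2/1009) = +1 since 1009 mod 8 = 1, so (998/1009) = (+1)^1·(499/1009); sign now +1
reciprocity: (499/1009) = +1·(1009/499) since 499 mod 4 = 3, 1009 mod 4 = 1; sign now +1
(1009/499) = (11/499)   [reduce mod 499]
reciprocity: (11/499) = -1·(499/11) since 11 mod 4 = 3, 499 mod 4 = 3; sign now -1
(499/11) = (4/11)   [reduce mod 11]
4 = 2^2·1; (2/11) = -1 since 11 mod 8 = 3, so (4/11) = (-1)^2·(1/11); sign now -1
(1/11) = 1; final value = sign = -1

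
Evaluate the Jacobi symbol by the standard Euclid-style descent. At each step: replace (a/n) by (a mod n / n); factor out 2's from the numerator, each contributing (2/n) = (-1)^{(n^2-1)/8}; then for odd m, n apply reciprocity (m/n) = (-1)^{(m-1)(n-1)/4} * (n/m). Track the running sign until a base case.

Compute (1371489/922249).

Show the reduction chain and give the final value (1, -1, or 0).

1

(1371489/922249): 1371489 mod 922249 = 449240, so (1371489/922249) = (449240/922249)
factor out 2^3: 449240 = 2^3·56155; with 922249 mod 8 = 1, (2/922249) = +1; sign now +1; continue with (56155/922249)
flip (56155/922249) -> (922249/56155): both odd, 56155 mod 4 = 3, 922249 mod 4 = 1, so the flip contributes +1; sign now +1
(922249/56155): 922249 mod 56155 = 23769, so (922249/56155) = (23769/56155)
flip (23769/56155) -> (56155/23769): both odd, 23769 mod 4 = 1, 56155 mod 4 = 3, so the flip contributes +1; sign now +1
(56155/23769): 56155 mod 23769 = 8617, so (56155/23769) = (8617/23769)
flip (8617/23769) -> (23769/8617): both odd, 8617 mod 4 = 1, 23769 mod 4 = 1, so the flip contributes +1; sign now +1
(23769/8617): 23769 mod 8617 = 6535, so (23769/8617) = (6535/8617)
flip (6535/8617) -> (8617/6535): both odd, 6535 mod 4 = 3, 8617 mod 4 = 1, so the flip contributes +1; sign now +1
(8617/6535): 8617 mod 6535 = 2082, so (8617/6535) = (2082/6535)
factor out 2^1: 2082 = 2^1·1041; with 6535 mod 8 = 7, (2/6535) = +1; sign now +1; continue with (1041/6535)
flip (1041/6535) -> (6535/1041): both odd, 1041 mod 4 = 1, 6535 mod 4 = 3, so the flip contributes +1; sign now +1
(6535/1041): 6535 mod 1041 = 289, so (6535/1041) = (289/1041)
flip (289/1041) -> (1041/289): both odd, 289 mod 4 = 1, 1041 mod 4 = 1, so the flip contributes +1; sign now +1
(1041/289): 1041 mod 289 = 174, so (1041/289) = (174/289)
factor out 2^1: 174 = 2^1·87; with 289 mod 8 = 1, (2/289) = +1; sign now +1; continue with (87/289)
flip (87/289) -> (289/87): both odd, 87 mod 4 = 3, 289 mod 4 = 1, so the flip contributes +1; sign now +1
(289/87): 289 mod 87 = 28, so (289/87) = (28/87)
factor out 2^2: 28 = 2^2·7; with 87 mod 8 = 7, (2/87) = +1; sign now +1; continue with (7/87)
flip (7/87) -> (87/7): both odd, 7 mod 4 = 3, 87 mod 4 = 3, so the flip contributes -1; sign now -1
(87/7): 87 mod 7 = 3, so (87/7) = (3/7)
flip (3/7) -> (7/3): both odd, 3 mod 4 = 3, 7 mod 4 = 3, so the flip contributes -1; sign now +1
(7/3): 7 mod 3 = 1, so (7/3) = (1/3)
reached (1/3) = 1, so the symbol is +1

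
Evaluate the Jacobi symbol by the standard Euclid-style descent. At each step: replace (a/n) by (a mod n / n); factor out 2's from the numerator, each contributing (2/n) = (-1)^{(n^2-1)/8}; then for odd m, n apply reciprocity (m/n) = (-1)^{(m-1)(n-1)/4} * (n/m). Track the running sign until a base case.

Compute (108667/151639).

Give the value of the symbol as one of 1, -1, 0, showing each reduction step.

-1

flip (108667/151639) -> (151639/108667): both odd, 108667 mod 4 = 3, 151639 mod 4 = 3, so the flip contributes -1; sign now -1
(151639/108667): 151639 mod 108667 = 42972, so (151639/108667) = (42972/108667)
factor out 2^2: 42972 = 2^2·10743; with 108667 mod 8 = 3, (2/108667) = -1; sign now -1; continue with (10743/108667)
flip (10743/108667) -> (108667/10743): both odd, 10743 mod 4 = 3, 108667 mod 4 = 3, so the flip contributes -1; sign now +1
(108667/10743): 108667 mod 10743 = 1237, so (108667/10743) = (1237/10743)
flip (1237/10743) -> (10743/1237): both odd, 1237 mod 4 = 1, 10743 mod 4 = 3, so the flip contributes +1; sign now +1
(10743/1237): 10743 mod 1237 = 847, so (10743/1237) = (847/1237)
flip (847/1237) -> (1237/847): both odd, 847 mod 4 = 3, 1237 mod 4 = 1, so the flip contributes +1; sign now +1
(1237/847): 1237 mod 847 = 390, so (1237/847) = (390/847)
factor out 2^1: 390 = 2^1·195; with 847 mod 8 = 7, (2/847) = +1; sign now +1; continue with (195/847)
flip (195/847) -> (847/195): both odd, 195 mod 4 = 3, 847 mod 4 = 3, so the flip contributes -1; sign now -1
(847/195): 847 mod 195 = 67, so (847/195) = (67/195)
flip (67/195) -> (195/67): both odd, 67 mod 4 = 3, 195 mod 4 = 3, so the flip contributes -1; sign now +1
(195/67): 195 mod 67 = 61, so (195/67) = (61/67)
flip (61/67) -> (67/61): both odd, 61 mod 4 = 1, 67 mod 4 = 3, so the flip contributes +1; sign now +1
(67/61): 67 mod 61 = 6, so (67/61) = (6/61)
factor out 2^1: 6 = 2^1·3; with 61 mod 8 = 5, (2/61) = -1; sign now -1; continue with (3/61)
flip (3/61) -> (61/3): both odd, 3 mod 4 = 3, 61 mod 4 = 1, so the flip contributes +1; sign now -1
(61/3): 61 mod 3 = 1, so (61/3) = (1/3)
reached (1/3) = 1, so the symbol is -1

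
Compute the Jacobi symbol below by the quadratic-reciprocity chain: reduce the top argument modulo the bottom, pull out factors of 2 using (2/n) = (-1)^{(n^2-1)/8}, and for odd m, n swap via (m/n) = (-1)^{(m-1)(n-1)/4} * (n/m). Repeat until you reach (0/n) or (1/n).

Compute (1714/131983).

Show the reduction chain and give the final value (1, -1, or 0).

-1

1714 = 2^1·857; (2/131983) = +1 since 131983 mod 8 = 7, so (1714/131983) = (+1)^1·(857/131983); sign now +1
reciprocity: (857/131983) = +1·(131983/857) since 857 mod 4 = 1, 131983 mod 4 = 3; sign now +1
(131983/857) = (5/857)   [reduce mod 857]
reciprocity: (5/857) = +1·(857/5) since 5 mod 4 = 1, 857 mod 4 = 1; sign now +1
(857/5) = (2/5)   [reduce mod 5]
2 = 2^1·1; (2/5) = -1 since 5 mod 8 = 5, so (2/5) = (-1)^1·(1/5); sign now -1
(1/5) = 1; final value = sign = -1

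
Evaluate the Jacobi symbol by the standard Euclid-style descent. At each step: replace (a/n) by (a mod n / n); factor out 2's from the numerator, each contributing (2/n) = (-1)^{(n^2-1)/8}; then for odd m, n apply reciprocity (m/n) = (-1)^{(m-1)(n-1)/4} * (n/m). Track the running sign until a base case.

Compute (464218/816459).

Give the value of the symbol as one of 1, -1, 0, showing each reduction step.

factor out 2^1: 464218 = 2^1·232109; with 816459 mod 8 = 3, (2/816459) = -1; sign now -1; continue with (232109/816459)
flip (232109/816459) -> (816459/232109): both odd, 232109 mod 4 = 1, 816459 mod 4 = 3, so the flip contributes +1; sign now -1
(816459/232109): 816459 mod 232109 = 120132, so (816459/232109) = (120132/232109)
factor out 2^2: 120132 = 2^2·30033; with 232109 mod 8 = 5, (2/232109) = -1; sign now -1; continue with (30033/232109)
flip (30033/232109) -> (232109/30033): both odd, 30033 mod 4 = 1, 232109 mod 4 = 1, so the flip contributes +1; sign now -1
(232109/30033): 232109 mod 30033 = 21878, so (232109/30033) = (21878/30033)
factor out 2^1: 21878 = 2^1·10939; with 30033 mod 8 = 1, (2/30033) = +1; sign now -1; continue with (10939/30033)
flip (10939/30033) -> (30033/10939): both odd, 10939 mod 4 = 3, 30033 mod 4 = 1, so the flip contributes +1; sign now -1
(30033/10939): 30033 mod 10939 = 8155, so (30033/10939) = (8155/10939)
flip (8155/10939) -> (10939/8155): both odd, 8155 mod 4 = 3, 10939 mod 4 = 3, so the flip contributes -1; sign now +1
(10939/8155): 10939 mod 8155 = 2784, so (10939/8155) = (2784/8155)
factor out 2^5: 2784 = 2^5·87; with 8155 mod 8 = 3, (2/8155) = -1; sign now -1; continue with (87/8155)
flip (87/8155) -> (8155/87): both odd, 87 mod 4 = 3, 8155 mod 4 = 3, so the flip contributes -1; sign now +1
(8155/87): 8155 mod 87 = 64, so (8155/87) = (64/87)
factor out 2^6: 64 = 2^6·1; with 87 mod 8 = 7, (2/87) = +1; sign now +1; continue with (1/87)
reached (1/87) = 1, so the symbol is +1

1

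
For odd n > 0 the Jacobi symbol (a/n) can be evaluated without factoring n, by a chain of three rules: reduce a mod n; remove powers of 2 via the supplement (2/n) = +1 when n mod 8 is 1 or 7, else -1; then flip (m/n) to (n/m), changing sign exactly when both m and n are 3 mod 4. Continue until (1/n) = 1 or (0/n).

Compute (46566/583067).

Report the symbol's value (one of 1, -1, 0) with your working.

1

factor out 2^1: 46566 = 2^1·23283; with 583067 mod 8 = 3, (2/583067) = -1; sign now -1; continue with (23283/583067)
flip (23283/583067) -> (583067/23283): both odd, 23283 mod 4 = 3, 583067 mod 4 = 3, so the flip contributes -1; sign now +1
(583067/23283): 583067 mod 23283 = 992, so (583067/23283) = (992/23283)
factor out 2^5: 992 = 2^5·31; with 23283 mod 8 = 3, (2/23283) = -1; sign now -1; continue with (31/23283)
flip (31/23283) -> (23283/31): both odd, 31 mod 4 = 3, 23283 mod 4 = 3, so the flip contributes -1; sign now +1
(23283/31): 23283 mod 31 = 2, so (23283/31) = (2/31)
factor out 2^1: 2 = 2^1·1; with 31 mod 8 = 7, (2/31) = +1; sign now +1; continue with (1/31)
reached (1/31) = 1, so the symbol is +1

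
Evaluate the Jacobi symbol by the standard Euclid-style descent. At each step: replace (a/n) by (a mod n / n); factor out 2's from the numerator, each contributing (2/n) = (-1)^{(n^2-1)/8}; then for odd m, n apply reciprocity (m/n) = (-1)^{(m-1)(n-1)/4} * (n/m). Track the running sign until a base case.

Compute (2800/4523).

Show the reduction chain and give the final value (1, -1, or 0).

2800 = 2^4·175; (2/4523) = -1 since 4523 mod 8 = 3, so (2800/4523) = (-1)^4·(175/4523); sign now +1
reciprocity: (175/4523) = -1·(4523/175) since 175 mod 4 = 3, 4523 mod 4 = 3; sign now -1
(4523/175) = (148/175)   [reduce mod 175]
148 = 2^2·37; (2/175) = +1 since 175 mod 8 = 7, so (148/175) = (+1)^2·(37/175); sign now -1
reciprocity: (37/175) = +1·(175/37) since 37 mod 4 = 1, 175 mod 4 = 3; sign now -1
(175/37) = (27/37)   [reduce mod 37]
reciprocity: (27/37) = +1·(37/27) since 27 mod 4 = 3, 37 mod 4 = 1; sign now -1
(37/27) = (10/27)   [reduce mod 27]
10 = 2^1·5; (2/27) = -1 since 27 mod 8 = 3, so (10/27) = (-1)^1·(5/27); sign now +1
reciprocity: (5/27) = +1·(27/5) since 5 mod 4 = 1, 27 mod 4 = 3; sign now +1
(27/5) = (2/5)   [reduce mod 5]
2 = 2^1·1; (2/5) = -1 since 5 mod 8 = 5, so (2/5) = (-1)^1·(1/5); sign now -1
(1/5) = 1; final value = sign = -1

-1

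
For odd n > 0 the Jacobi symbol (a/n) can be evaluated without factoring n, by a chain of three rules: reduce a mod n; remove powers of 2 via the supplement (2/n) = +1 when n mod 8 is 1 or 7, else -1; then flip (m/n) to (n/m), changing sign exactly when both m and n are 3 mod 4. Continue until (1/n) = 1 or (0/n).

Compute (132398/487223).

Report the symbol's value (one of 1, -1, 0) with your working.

1

factor out 2^1: 132398 = 2^1·66199; with 487223 mod 8 = 7, (2/487223) = +1; sign now +1; continue with (66199/487223)
flip (66199/487223) -> (487223/66199): both odd, 66199 mod 4 = 3, 487223 mod 4 = 3, so the flip contributes -1; sign now -1
(487223/66199): 487223 mod 66199 = 23830, so (487223/66199) = (23830/66199)
factor out 2^1: 23830 = 2^1·11915; with 66199 mod 8 = 7, (2/66199) = +1; sign now -1; continue with (11915/66199)
flip (11915/66199) -> (66199/11915): both odd, 11915 mod 4 = 3, 66199 mod 4 = 3, so the flip contributes -1; sign now +1
(66199/11915): 66199 mod 11915 = 6624, so (66199/11915) = (6624/11915)
factor out 2^5: 6624 = 2^5·207; with 11915 mod 8 = 3, (2/11915) = -1; sign now -1; continue with (207/11915)
flip (207/11915) -> (11915/207): both odd, 207 mod 4 = 3, 11915 mod 4 = 3, so the flip contributes -1; sign now +1
(11915/207): 11915 mod 207 = 116, so (11915/207) = (116/207)
factor out 2^2: 116 = 2^2·29; with 207 mod 8 = 7, (2/207) = +1; sign now +1; continue with (29/207)
flip (29/207) -> (207/29): both odd, 29 mod 4 = 1, 207 mod 4 = 3, so the flip contributes +1; sign now +1
(207/29): 207 mod 29 = 4, so (207/29) = (4/29)
factor out 2^2: 4 = 2^2·1; with 29 mod 8 = 5, (2/29) = -1; sign now +1; continue with (1/29)
reached (1/29) = 1, so the symbol is +1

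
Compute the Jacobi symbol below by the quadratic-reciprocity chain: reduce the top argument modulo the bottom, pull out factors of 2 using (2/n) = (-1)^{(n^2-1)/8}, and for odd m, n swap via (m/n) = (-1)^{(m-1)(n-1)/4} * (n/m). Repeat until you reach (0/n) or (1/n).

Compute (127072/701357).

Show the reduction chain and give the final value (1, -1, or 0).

factor out 2^5: 127072 = 2^5·3971; with 701357 mod 8 = 5, (2/701357) = -1; sign now -1; continue with (3971/701357)
flip (3971/701357) -> (701357/3971): both odd, 3971 mod 4 = 3, 701357 mod 4 = 1, so the flip contributes +1; sign now -1
(701357/3971): 701357 mod 3971 = 2461, so (701357/3971) = (2461/3971)
flip (2461/3971) -> (3971/2461): both odd, 2461 mod 4 = 1, 3971 mod 4 = 3, so the flip contributes +1; sign now -1
(3971/2461): 3971 mod 2461 = 1510, so (3971/2461) = (1510/2461)
factor out 2^1: 1510 = 2^1·755; with 2461 mod 8 = 5, (2/2461) = -1; sign now +1; continue with (755/2461)
flip (755/2461) -> (2461/755): both odd, 755 mod 4 = 3, 2461 mod 4 = 1, so the flip contributes +1; sign now +1
(2461/755): 2461 mod 755 = 196, so (2461/755) = (196/755)
factor out 2^2: 196 = 2^2·49; with 755 mod 8 = 3, (2/755) = -1; sign now +1; continue with (49/755)
flip (49/755) -> (755/49): both odd, 49 mod 4 = 1, 755 mod 4 = 3, so the flip contributes +1; sign now +1
(755/49): 755 mod 49 = 20, so (755/49) = (20/49)
factor out 2^2: 20 = 2^2·5; with 49 mod 8 = 1, (2/49) = +1; sign now +1; continue with (5/49)
flip (5/49) -> (49/5): both odd, 5 mod 4 = 1, 49 mod 4 = 1, so the flip contributes +1; sign now +1
(49/5): 49 mod 5 = 4, so (49/5) = (4/5)
factor out 2^2: 4 = 2^2·1; with 5 mod 8 = 5, (2/5) = -1; sign now +1; continue with (1/5)
reached (1/5) = 1, so the symbol is +1

1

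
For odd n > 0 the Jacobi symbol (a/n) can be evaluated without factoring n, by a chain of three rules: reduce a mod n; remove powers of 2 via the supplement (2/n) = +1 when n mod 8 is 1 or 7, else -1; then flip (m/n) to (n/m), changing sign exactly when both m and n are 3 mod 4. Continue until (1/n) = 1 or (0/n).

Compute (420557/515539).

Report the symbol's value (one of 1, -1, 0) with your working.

1

flip (420557/515539) -> (515539/420557): both odd, 420557 mod 4 = 1, 515539 mod 4 = 3, so the flip contributes +1; sign now +1
(515539/420557): 515539 mod 420557 = 94982, so (515539/420557) = (94982/420557)
factor out 2^1: 94982 = 2^1·47491; with 420557 mod 8 = 5, (2/420557) = -1; sign now -1; continue with (47491/420557)
flip (47491/420557) -> (420557/47491): both odd, 47491 mod 4 = 3, 420557 mod 4 = 1, so the flip contributes +1; sign now -1
(420557/47491): 420557 mod 47491 = 40629, so (420557/47491) = (40629/47491)
flip (40629/47491) -> (47491/40629): both odd, 40629 mod 4 = 1, 47491 mod 4 = 3, so the flip contributes +1; sign now -1
(47491/40629): 47491 mod 40629 = 6862, so (47491/40629) = (6862/40629)
factor out 2^1: 6862 = 2^1·3431; with 40629 mod 8 = 5, (2/40629) = -1; sign now +1; continue with (3431/40629)
flip (3431/40629) -> (40629/3431): both odd, 3431 mod 4 = 3, 40629 mod 4 = 1, so the flip contributes +1; sign now +1
(40629/3431): 40629 mod 3431 = 2888, so (40629/3431) = (2888/3431)
factor out 2^3: 2888 = 2^3·361; with 3431 mod 8 = 7, (2/3431) = +1; sign now +1; continue with (361/3431)
flip (361/3431) -> (3431/361): both odd, 361 mod 4 = 1, 3431 mod 4 = 3, so the flip contributes +1; sign now +1
(3431/361): 3431 mod 361 = 182, so (3431/361) = (182/361)
factor out 2^1: 182 = 2^1·91; with 361 mod 8 = 1, (2/361) = +1; sign now +1; continue with (91/361)
flip (91/361) -> (361/91): both odd, 91 mod 4 = 3, 361 mod 4 = 1, so the flip contributes +1; sign now +1
(361/91): 361 mod 91 = 88, so (361/91) = (88/91)
factor out 2^3: 88 = 2^3·11; with 91 mod 8 = 3, (2/91) = -1; sign now -1; continue with (11/91)
flip (11/91) -> (91/11): both odd, 11 mod 4 = 3, 91 mod 4 = 3, so the flip contributes -1; sign now +1
(91/11): 91 mod 11 = 3, so (91/11) = (3/11)
flip (3/11) -> (11/3): both odd, 3 mod 4 = 3, 11 mod 4 = 3, so the flip contributes -1; sign now -1
(11/3): 11 mod 3 = 2, so (11/3) = (2/3)
factor out 2^1: 2 = 2^1·1; with 3 mod 8 = 3, (2/3) = -1; sign now +1; continue with (1/3)
reached (1/3) = 1, so the symbol is +1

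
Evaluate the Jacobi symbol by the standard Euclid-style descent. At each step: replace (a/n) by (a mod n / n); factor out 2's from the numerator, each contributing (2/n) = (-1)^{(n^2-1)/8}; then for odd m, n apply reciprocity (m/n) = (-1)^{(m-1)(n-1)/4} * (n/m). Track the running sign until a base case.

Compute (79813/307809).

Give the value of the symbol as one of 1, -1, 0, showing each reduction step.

1

reciprocity: (79813/307809) = +1·(307809/79813) since 79813 mod 4 = 1, 307809 mod 4 = 1; sign now +1
(307809/79813) = (68370/79813)   [reduce mod 79813]
68370 = 2^1·34185; (2/79813) = -1 since 79813 mod 8 = 5, so (68370/79813) = (-1)^1·(34185/79813); sign now -1
reciprocity: (34185/79813) = +1·(79813/34185) since 34185 mod 4 = 1, 79813 mod 4 = 1; sign now -1
(79813/34185) = (11443/34185)   [reduce mod 34185]
reciprocity: (11443/34185) = +1·(34185/11443) since 11443 mod 4 = 3, 34185 mod 4 = 1; sign now -1
(34185/11443) = (11299/11443)   [reduce mod 11443]
reciprocity: (11299/11443) = -1·(11443/11299) since 11299 mod 4 = 3, 11443 mod 4 = 3; sign now +1
(11443/11299) = (144/11299)   [reduce mod 11299]
144 = 2^4·9; (2/11299) = -1 since 11299 mod 8 = 3, so (144/11299) = (-1)^4·(9/11299); sign now +1
reciprocity: (9/11299) = +1·(11299/9) since 9 mod 4 = 1, 11299 mod 4 = 3; sign now +1
(11299/9) = (4/9)   [reduce mod 9]
4 = 2^2·1; (2/9) = +1 since 9 mod 8 = 1, so (4/9) = (+1)^2·(1/9); sign now +1
(1/9) = 1; final value = sign = +1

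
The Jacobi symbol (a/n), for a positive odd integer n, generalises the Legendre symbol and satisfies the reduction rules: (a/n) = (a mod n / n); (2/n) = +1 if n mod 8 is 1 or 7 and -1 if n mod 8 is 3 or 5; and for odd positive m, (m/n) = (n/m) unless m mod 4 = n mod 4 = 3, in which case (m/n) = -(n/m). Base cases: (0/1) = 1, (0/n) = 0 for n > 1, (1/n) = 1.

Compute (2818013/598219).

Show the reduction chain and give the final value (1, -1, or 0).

(2818013/598219): 2818013 mod 598219 = 425137, so (2818013/598219) = (425137/598219)
flip (425137/598219) -> (598219/425137): both odd, 425137 mod 4 = 1, 598219 mod 4 = 3, so the flip contributes +1; sign now +1
(598219/425137): 598219 mod 425137 = 173082, so (598219/425137) = (173082/425137)
factor out 2^1: 173082 = 2^1·86541; with 425137 mod 8 = 1, (2/425137) = +1; sign now +1; continue with (86541/425137)
flip (86541/425137) -> (425137/86541): both odd, 86541 mod 4 = 1, 425137 mod 4 = 1, so the flip contributes +1; sign now +1
(425137/86541): 425137 mod 86541 = 78973, so (425137/86541) = (78973/86541)
flip (78973/86541) -> (86541/78973): both odd, 78973 mod 4 = 1, 86541 mod 4 = 1, so the flip contributes +1; sign now +1
(86541/78973): 86541 mod 78973 = 7568, so (86541/78973) = (7568/78973)
factor out 2^4: 7568 = 2^4·473; with 78973 mod 8 = 5, (2/78973) = -1; sign now +1; continue with (473/78973)
flip (473/78973) -> (78973/473): both odd, 473 mod 4 = 1, 78973 mod 4 = 1, so the flip contributes +1; sign now +1
(78973/473): 78973 mod 473 = 455, so (78973/473) = (455/473)
flip (455/473) -> (473/455): both odd, 455 mod 4 = 3, 473 mod 4 = 1, so the flip contributes +1; sign now +1
(473/455): 473 mod 455 = 18, so (473/455) = (18/455)
factor out 2^1: 18 = 2^1·9; with 455 mod 8 = 7, (2/455) = +1; sign now +1; continue with (9/455)
flip (9/455) -> (455/9): both odd, 9 mod 4 = 1, 455 mod 4 = 3, so the flip contributes +1; sign now +1
(455/9): 455 mod 9 = 5, so (455/9) = (5/9)
flip (5/9) -> (9/5): both odd, 5 mod 4 = 1, 9 mod 4 = 1, so the flip contributes +1; sign now +1
(9/5): 9 mod 5 = 4, so (9/5) = (4/5)
factor out 2^2: 4 = 2^2·1; with 5 mod 8 = 5, (2/5) = -1; sign now +1; continue with (1/5)
reached (1/5) = 1, so the symbol is +1

1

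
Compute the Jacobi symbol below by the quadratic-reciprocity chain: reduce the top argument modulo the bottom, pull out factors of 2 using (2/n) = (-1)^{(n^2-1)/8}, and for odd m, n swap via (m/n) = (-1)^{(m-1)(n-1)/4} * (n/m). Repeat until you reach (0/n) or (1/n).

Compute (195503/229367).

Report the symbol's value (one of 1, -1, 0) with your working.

-1

reciprocity: (195503/229367) = -1·(229367/195503) since 195503 mod 4 = 3, 229367 mod 4 = 3; sign now -1
(229367/195503) = (33864/195503)   [reduce mod 195503]
33864 = 2^3·4233; (2/195503) = +1 since 195503 mod 8 = 7, so (33864/195503) = (+1)^3·(4233/195503); sign now -1
reciprocity: (4233/195503) = +1·(195503/4233) since 4233 mod 4 = 1, 195503 mod 4 = 3; sign now -1
(195503/4233) = (785/4233)   [reduce mod 4233]
reciprocity: (785/4233) = +1·(4233/785) since 785 mod 4 = 1, 4233 mod 4 = 1; sign now -1
(4233/785) = (308/785)   [reduce mod 785]
308 = 2^2·77; (2/785) = +1 since 785 mod 8 = 1, so (308/785) = (+1)^2·(77/785); sign now -1
reciprocity: (77/785) = +1·(785/77) since 77 mod 4 = 1, 785 mod 4 = 1; sign now -1
(785/77) = (15/77)   [reduce mod 77]
reciprocity: (15/77) = +1·(77/15) since 15 mod 4 = 3, 77 mod 4 = 1; sign now -1
(77/15) = (2/15)   [reduce mod 15]
2 = 2^1·1; (2/15) = +1 since 15 mod 8 = 7, so (2/15) = (+1)^1·(1/15); sign now -1
(1/15) = 1; final value = sign = -1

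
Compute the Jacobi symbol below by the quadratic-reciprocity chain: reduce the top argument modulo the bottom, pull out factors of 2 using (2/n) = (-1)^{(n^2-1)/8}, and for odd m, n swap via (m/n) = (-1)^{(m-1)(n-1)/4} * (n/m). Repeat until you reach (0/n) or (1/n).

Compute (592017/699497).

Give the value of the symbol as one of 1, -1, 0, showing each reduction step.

flip (592017/699497) -> (699497/592017): both odd, 592017 mod 4 = 1, 699497 mod 4 = 1, so the flip contributes +1; sign now +1
(699497/592017): 699497 mod 592017 = 107480, so (699497/592017) = (107480/592017)
factor out 2^3: 107480 = 2^3·13435; with 592017 mod 8 = 1, (2/592017) = +1; sign now +1; continue with (13435/592017)
flip (13435/592017) -> (592017/13435): both odd, 13435 mod 4 = 3, 592017 mod 4 = 1, so the flip contributes +1; sign now +1
(592017/13435): 592017 mod 13435 = 877, so (592017/13435) = (877/13435)
flip (877/13435) -> (13435/877): both odd, 877 mod 4 = 1, 13435 mod 4 = 3, so the flip contributes +1; sign now +1
(13435/877): 13435 mod 877 = 280, so (13435/877) = (280/877)
factor out 2^3: 280 = 2^3·35; with 877 mod 8 = 5, (2/877) = -1; sign now -1; continue with (35/877)
flip (35/877) -> (877/35): both odd, 35 mod 4 = 3, 877 mod 4 = 1, so the flip contributes +1; sign now -1
(877/35): 877 mod 35 = 2, so (877/35) = (2/35)
factor out 2^1: 2 = 2^1·1; with 35 mod 8 = 3, (2/35) = -1; sign now +1; continue with (1/35)
reached (1/35) = 1, so the symbol is +1

1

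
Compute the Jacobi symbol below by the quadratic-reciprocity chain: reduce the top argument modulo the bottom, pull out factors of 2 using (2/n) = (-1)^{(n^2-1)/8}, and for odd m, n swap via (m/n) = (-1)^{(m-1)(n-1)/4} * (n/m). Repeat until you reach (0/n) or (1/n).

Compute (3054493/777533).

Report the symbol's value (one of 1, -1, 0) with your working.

(3054493/777533) = (721894/777533)   [reduce mod 777533]
721894 = 2^1·360947; (2/777533) = -1 since 777533 mod 8 = 5, so (721894/777533) = (-1)^1·(360947/777533); sign now -1
reciprocity: (360947/777533) = +1·(777533/360947) since 360947 mod 4 = 3, 777533 mod 4 = 1; sign now -1
(777533/360947) = (55639/360947)   [reduce mod 360947]
reciprocity: (55639/360947) = -1·(360947/55639) since 55639 mod 4 = 3, 360947 mod 4 = 3; sign now +1
(360947/55639) = (27113/55639)   [reduce mod 55639]
reciprocity: (27113/55639) = +1·(55639/27113) since 27113 mod 4 = 1, 55639 mod 4 = 3; sign now +1
(55639/27113) = (1413/27113)   [reduce mod 27113]
reciprocity: (1413/27113) = +1·(27113/1413) since 1413 mod 4 = 1, 27113 mod 4 = 1; sign now +1
(27113/1413) = (266/1413)   [reduce mod 1413]
266 = 2^1·133; (2/1413) = -1 since 1413 mod 8 = 5, so (266/1413) = (-1)^1·(133/1413); sign now -1
reciprocity: (133/1413) = +1·(1413/133) since 133 mod 4 = 1, 1413 mod 4 = 1; sign now -1
(1413/133) = (83/133)   [reduce mod 133]
reciprocity: (83/133) = +1·(133/83) since 83 mod 4 = 3, 133 mod 4 = 1; sign now -1
(133/83) = (50/83)   [reduce mod 83]
50 = 2^1·25; (2/83) = -1 since 83 mod 8 = 3, so (50/83) = (-1)^1·(25/83); sign now +1
reciprocity: (25/83) = +1·(83/25) since 25 mod 4 = 1, 83 mod 4 = 3; sign now +1
(83/25) = (8/25)   [reduce mod 25]
8 = 2^3·1; (2/25) = +1 since 25 mod 8 = 1, so (8/25) = (+1)^3·(1/25); sign now +1
(1/25) = 1; final value = sign = +1

1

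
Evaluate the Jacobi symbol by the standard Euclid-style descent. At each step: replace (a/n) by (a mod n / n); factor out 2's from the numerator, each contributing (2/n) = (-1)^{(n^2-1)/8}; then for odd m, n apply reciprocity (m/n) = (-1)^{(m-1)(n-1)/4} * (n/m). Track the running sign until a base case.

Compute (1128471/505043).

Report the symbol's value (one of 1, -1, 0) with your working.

(1128471/505043) = (118385/505043)   [reduce mod 505043]
reciprocity: (118385/505043) = +1·(505043/118385) since 118385 mod 4 = 1, 505043 mod 4 = 3; sign now +1
(505043/118385) = (31503/118385)   [reduce mod 118385]
reciprocity: (31503/118385) = +1·(118385/31503) since 31503 mod 4 = 3, 118385 mod 4 = 1; sign now +1
(118385/31503) = (23876/31503)   [reduce mod 31503]
23876 = 2^2·5969; (2/31503) = +1 since 31503 mod 8 = 7, so (23876/31503) = (+1)^2·(5969/31503); sign now +1
reciprocity: (5969/31503) = +1·(31503/5969) since 5969 mod 4 = 1, 31503 mod 4 = 3; sign now +1
(31503/5969) = (1658/5969)   [reduce mod 5969]
1658 = 2^1·829; (2/5969) = +1 since 5969 mod 8 = 1, so (1658/5969) = (+1)^1·(829/5969); sign now +1
reciprocity: (829/5969) = +1·(5969/829) since 829 mod 4 = 1, 5969 mod 4 = 1; sign now +1
(5969/829) = (166/829)   [reduce mod 829]
166 = 2^1·83; (2/829) = -1 since 829 mod 8 = 5, so (166/829) = (-1)^1·(83/829); sign now -1
reciprocity: (83/829) = +1·(829/83) since 83 mod 4 = 3, 829 mod 4 = 1; sign now -1
(829/83) = (82/83)   [reduce mod 83]
82 = 2^1·41; (2/83) = -1 since 83 mod 8 = 3, so (82/83) = (-1)^1·(41/83); sign now +1
reciprocity: (41/83) = +1·(83/41) since 41 mod 4 = 1, 83 mod 4 = 3; sign now +1
(83/41) = (1/41)   [reduce mod 41]
(1/41) = 1; final value = sign = +1

1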